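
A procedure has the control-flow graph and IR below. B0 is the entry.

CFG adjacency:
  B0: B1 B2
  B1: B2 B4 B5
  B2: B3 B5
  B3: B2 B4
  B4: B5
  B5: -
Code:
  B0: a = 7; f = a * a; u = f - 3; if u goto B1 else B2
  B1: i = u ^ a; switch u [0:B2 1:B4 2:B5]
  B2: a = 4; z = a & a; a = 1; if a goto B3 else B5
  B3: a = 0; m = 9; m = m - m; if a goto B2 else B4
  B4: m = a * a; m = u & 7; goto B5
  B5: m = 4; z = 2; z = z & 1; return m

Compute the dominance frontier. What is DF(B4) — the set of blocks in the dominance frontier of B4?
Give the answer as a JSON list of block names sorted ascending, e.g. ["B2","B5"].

idom tree: B1←B0 B2←B0 B3←B2 B4←B0 B5←B0
Join-block Dom:
  B2: preds {B0,B1,B3}: {B0} ∩ {B0,B1} ∩ {B0,B2,B3} = {B0}; idom=B0
  B4: preds {B1,B3}: {B0,B1} ∩ {B0,B2,B3} = {B0}; idom=B0
  B5: preds {B1,B2,B4}: {B0,B1} ∩ {B0,B2} ∩ {B0,B4} = {B0}; idom=B0

DF walk-up:
  B2←B0: walk · to B0
  B2←B1: walk B1 to B0
  B2←B3: walk B3→B2 to B0
  B4←B1: walk B1 to B0
  B4←B3: walk B3→B2 to B0
  B5←B1: walk B1 to B0
  B5←B2: walk B2 to B0
  B5←B4: walk B4 to B0
  DF(B0)=∅
  DF(B1)={B2,B4,B5}
  DF(B2)={B2,B4,B5}
  DF(B3)={B2,B4}
  DF(B4)={B5}
  DF(B5)=∅

DF(B4) = ["B5"]

Answer: ["B5"]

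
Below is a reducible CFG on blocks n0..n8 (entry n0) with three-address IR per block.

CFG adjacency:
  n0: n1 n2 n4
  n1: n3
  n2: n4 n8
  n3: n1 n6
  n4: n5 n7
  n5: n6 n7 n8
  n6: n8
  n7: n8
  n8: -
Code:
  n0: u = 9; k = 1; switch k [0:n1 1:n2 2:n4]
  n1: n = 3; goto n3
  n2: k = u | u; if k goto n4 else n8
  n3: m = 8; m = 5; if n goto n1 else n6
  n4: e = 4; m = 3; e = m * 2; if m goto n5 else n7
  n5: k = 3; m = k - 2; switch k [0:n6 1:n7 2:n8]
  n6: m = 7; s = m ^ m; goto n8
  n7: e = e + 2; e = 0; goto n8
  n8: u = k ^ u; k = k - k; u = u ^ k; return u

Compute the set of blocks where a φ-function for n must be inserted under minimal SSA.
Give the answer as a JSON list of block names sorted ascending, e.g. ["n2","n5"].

Answer: ["n1", "n6", "n8"]

Derivation:
idom tree: n1←n0 n2←n0 n3←n1 n4←n0 n5←n4 n6←n0 n7←n4 n8←n0
Dom at joins:
  n1: preds {n0,n3}: {n0} ∩ {n0,n1,n3} = {n0}; idom=n0
  n4: preds {n0,n2}: {n0} ∩ {n0,n2} = {n0}; idom=n0
  n6: preds {n3,n5}: {n0,n1,n3} ∩ {n0,n4,n5} = {n0}; idom=n0
  n7: preds {n4,n5}: {n0,n4} ∩ {n0,n4,n5} = {n0,n4}; idom=n4
  n8: preds {n2,n5,n6,n7}: {n0,n2} ∩ {n0,n4,n5} ∩ {n0,n6} ∩ {n0,n4,n7} = {n0}; idom=n0

Frontier:
  n1←n0: walk · to n0
  n1←n3: walk n3→n1 to n0
  n4←n0: walk · to n0
  n4←n2: walk n2 to n0
  n6←n3: walk n3→n1 to n0
  n6←n5: walk n5→n4 to n0
  n7←n4: walk · to n4
  n7←n5: walk n5 to n4
  n8←n2: walk n2 to n0
  n8←n5: walk n5→n4 to n0
  n8←n6: walk n6 to n0
  n8←n7: walk n7→n4 to n0
  DF(n0)=∅
  DF(n1)={n1,n6}
  DF(n2)={n4,n8}
  DF(n3)={n1,n6}
  DF(n4)={n6,n8}
  DF(n5)={n6,n7,n8}
  DF(n6)={n8}
  DF(n7)={n8}
  DF(n8)=∅

φ for n: defs {n1}
  DF⁺ = {n1,n6,n8}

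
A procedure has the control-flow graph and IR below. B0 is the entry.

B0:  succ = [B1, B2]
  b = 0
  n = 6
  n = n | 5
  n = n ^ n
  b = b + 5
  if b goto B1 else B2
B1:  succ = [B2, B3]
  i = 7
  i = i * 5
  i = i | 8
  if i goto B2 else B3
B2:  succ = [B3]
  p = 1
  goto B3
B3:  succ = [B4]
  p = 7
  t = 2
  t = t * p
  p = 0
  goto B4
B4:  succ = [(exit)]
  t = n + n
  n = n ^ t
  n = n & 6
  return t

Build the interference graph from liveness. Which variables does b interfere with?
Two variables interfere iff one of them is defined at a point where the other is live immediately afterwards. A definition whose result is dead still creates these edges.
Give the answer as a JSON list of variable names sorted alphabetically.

Answer: ["n"]

Derivation:
def/use:
  B0: {b,n} / ∅
  B1: {i} / ∅
  B2: {p} / ∅
  B3: {p,t} / ∅
  B4: {n,t} / {n}

Live sets:
  B0: in=∅ out={n}
  B1: in={n} out={n}
  B2: in={n} out={n}
  B3: in={n} out={n}
  B4: in={n} out=∅

Conflict graph:
  b: {n}
  i: {n}
  n: {b,i,p,t}
  p: {n,t}
  t: {n,p}

N(b) = ["n"]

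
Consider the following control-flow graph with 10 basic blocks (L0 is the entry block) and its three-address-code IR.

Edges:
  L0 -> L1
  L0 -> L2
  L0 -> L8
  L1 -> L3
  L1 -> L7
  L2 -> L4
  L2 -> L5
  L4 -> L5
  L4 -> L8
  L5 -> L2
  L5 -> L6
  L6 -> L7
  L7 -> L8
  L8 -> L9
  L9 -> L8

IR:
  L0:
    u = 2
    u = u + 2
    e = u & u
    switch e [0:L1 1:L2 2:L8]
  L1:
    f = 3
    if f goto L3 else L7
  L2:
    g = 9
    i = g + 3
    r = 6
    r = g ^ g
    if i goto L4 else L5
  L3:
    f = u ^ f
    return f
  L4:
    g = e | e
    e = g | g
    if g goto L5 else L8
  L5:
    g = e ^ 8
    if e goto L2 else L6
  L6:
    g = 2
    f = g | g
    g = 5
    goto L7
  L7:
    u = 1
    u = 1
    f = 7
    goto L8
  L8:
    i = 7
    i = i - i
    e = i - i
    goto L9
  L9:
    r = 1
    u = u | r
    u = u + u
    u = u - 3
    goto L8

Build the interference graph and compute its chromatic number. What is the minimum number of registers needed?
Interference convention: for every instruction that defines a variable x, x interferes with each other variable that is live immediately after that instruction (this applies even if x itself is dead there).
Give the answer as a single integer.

Answer: 5

Analysis:
Block summaries:
  L0: def={e,u} ue=∅
  L1: def={f} ue=∅
  L2: def={g,i,r} ue=∅
  L3: def={f} ue={f,u}
  L4: def={e,g} ue={e}
  L5: def={g} ue={e}
  L6: def={f,g} ue=∅
  L7: def={f,u} ue=∅
  L8: def={e,i} ue=∅
  L9: def={r,u} ue={u}

Live sets:
  L0: in=∅ out={e,u}
  L1: in={u} out={f,u}
  L2: in={e,u} out={e,u}
  L3: in={f,u} out=∅
  L4: in={e,u} out={e,u}
  L5: in={e,u} out={e,u}
  L6: in=∅ out=∅
  L7: in=∅ out={u}
  L8: in={u} out={u}
  L9: in={u} out={u}

Conflict graph:
  e: {g,i,r,u}
  f: {u}
  g: {e,i,r,u}
  i: {e,g,r,u}
  r: {e,g,i,u}
  u: {e,f,g,i,r}

Chromatic number:
  clique {e,g,i,r,u} ⇒ need ≥ 5
  assign e→R1 f→R1 g→R2 i→R3 r→R4 u→R0 — no edge inside a register ⇒ χ ≤ 5
  χ = 5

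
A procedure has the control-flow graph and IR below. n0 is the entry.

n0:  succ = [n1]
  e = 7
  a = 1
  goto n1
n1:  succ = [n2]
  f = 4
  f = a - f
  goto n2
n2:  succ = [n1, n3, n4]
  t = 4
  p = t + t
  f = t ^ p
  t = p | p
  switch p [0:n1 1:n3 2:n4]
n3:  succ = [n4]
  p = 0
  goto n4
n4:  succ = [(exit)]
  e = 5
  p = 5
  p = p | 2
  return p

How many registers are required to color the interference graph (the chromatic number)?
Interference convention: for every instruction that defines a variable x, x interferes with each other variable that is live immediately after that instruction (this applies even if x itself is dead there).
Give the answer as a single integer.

Block summaries:
  n0: def={a,e} ue=∅
  n1: def={f} ue={a}
  n2: def={f,p,t} ue=∅
  n3: def={p} ue=∅
  n4: def={e,p} ue=∅

Liveness:
  live n0: ∅→{a}
  live n1: {a}→{a}
  live n2: {a}→{a}
  live n3: ∅→∅
  live n4: ∅→∅

Conflict graph:
  a: {f,p,t}
  e: ∅
  f: {a,p}
  p: {a,f,t}
  t: {a,p}

Colouring:
  lower bound: {a,f,p} mutually conflict ⇒ χ ≥ 3
  3-colouring: r0={a,e}  r1={p}  r2={f,t}
  χ = 3

Answer: 3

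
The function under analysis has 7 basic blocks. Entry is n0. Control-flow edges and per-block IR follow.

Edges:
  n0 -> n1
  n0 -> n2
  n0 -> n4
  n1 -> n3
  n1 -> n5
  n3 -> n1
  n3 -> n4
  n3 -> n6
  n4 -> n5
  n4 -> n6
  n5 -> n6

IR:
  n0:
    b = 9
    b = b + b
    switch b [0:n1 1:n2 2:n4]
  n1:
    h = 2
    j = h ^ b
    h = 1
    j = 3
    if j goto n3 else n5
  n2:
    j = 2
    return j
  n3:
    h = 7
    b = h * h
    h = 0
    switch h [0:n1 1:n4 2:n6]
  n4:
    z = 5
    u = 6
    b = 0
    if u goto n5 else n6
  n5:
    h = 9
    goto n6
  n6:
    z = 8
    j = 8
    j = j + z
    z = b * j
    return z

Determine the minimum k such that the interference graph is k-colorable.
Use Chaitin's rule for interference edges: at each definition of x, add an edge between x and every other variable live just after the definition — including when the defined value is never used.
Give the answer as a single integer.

Answer: 3

Derivation:
Per-block:
  n0: def={b} ue=∅
  n1: def={h,j} ue={b}
  n2: def={j} ue=∅
  n3: def={b,h} ue=∅
  n4: def={b,u,z} ue=∅
  n5: def={h} ue=∅
  n6: def={j,z} ue={b}

Live sets:
  live n0: ∅→{b}
  live n1: {b}→{b}
  live n2: ∅→∅
  live n3: ∅→{b}
  live n4: ∅→{b}
  live n5: {b}→{b}
  live n6: {b}→∅

Interference:
  b — {h,j,u,z}
  h — {b}
  j — {b,z}
  u — {b}
  z — {b,j}

Colouring:
  clique {b,j,z} ⇒ need ≥ 3
  assign b→r0 h→r1 j→r1 u→r1 z→r2 — no edge inside a register ⇒ χ ≤ 3
  χ = 3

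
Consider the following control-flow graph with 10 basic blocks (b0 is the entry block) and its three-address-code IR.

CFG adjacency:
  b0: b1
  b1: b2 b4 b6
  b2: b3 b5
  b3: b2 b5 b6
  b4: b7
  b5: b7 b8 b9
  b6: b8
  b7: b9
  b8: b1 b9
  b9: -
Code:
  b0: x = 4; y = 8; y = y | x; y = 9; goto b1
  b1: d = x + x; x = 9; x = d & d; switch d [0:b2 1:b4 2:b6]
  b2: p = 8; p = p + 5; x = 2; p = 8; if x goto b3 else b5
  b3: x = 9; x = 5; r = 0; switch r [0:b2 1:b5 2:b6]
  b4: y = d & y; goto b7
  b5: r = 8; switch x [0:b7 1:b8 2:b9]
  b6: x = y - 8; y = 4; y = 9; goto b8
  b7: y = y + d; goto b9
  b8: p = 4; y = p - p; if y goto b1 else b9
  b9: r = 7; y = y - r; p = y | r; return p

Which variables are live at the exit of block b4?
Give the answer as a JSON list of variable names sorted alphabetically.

Answer: ["d", "y"]

Analysis:
def/use:
  b0: {x,y} / ∅
  b1: {d,x} / {x}
  b2: {p,x} / ∅
  b3: {r,x} / ∅
  b4: {y} / {d,y}
  b5: {r} / {x}
  b6: {x,y} / {y}
  b7: {y} / {d,y}
  b8: {p,y} / ∅
  b9: {p,r,y} / {y}

Liveness:
  b0 li=∅ lo={x,y}
  b1 li={x,y} lo={d,y}
  b2 li={d,y} lo={d,x,y}
  b3 li={d,y} lo={d,x,y}
  b4 li={d,y} lo={d,y}
  b5 li={d,x,y} lo={d,x,y}
  b6 li={y} lo={x}
  b7 li={d,y} lo={y}
  b8 li={x} lo={x,y}
  b9 li={y} lo=∅

live-out(b4) = ["d", "y"]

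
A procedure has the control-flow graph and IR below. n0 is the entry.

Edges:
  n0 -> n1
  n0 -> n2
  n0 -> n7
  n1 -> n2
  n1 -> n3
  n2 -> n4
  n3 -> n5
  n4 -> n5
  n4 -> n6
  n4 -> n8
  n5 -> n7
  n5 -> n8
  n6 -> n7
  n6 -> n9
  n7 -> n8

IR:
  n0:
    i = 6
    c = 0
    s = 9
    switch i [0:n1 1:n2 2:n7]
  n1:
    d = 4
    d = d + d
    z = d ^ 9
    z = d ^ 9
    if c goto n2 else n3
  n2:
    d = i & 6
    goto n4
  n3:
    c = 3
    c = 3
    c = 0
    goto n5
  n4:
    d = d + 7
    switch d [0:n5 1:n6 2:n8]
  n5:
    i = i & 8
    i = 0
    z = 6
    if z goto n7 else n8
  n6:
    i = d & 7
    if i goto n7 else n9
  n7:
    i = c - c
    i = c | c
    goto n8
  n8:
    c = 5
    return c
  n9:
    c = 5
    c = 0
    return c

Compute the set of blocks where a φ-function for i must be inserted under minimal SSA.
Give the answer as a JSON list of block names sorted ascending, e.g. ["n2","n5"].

idom tree: n1←n0 n2←n0 n3←n1 n4←n2 n5←n0 n6←n4 n7←n0 n8←n0 n9←n6
Join-block Dom:
  n2: preds {n0,n1}: {n0} ∩ {n0,n1} = {n0}; idom=n0
  n5: preds {n3,n4}: {n0,n1,n3} ∩ {n0,n2,n4} = {n0}; idom=n0
  n7: preds {n0,n5,n6}: {n0} ∩ {n0,n5} ∩ {n0,n2,n4,n6} = {n0}; idom=n0
  n8: preds {n4,n5,n7}: {n0,n2,n4} ∩ {n0,n5} ∩ {n0,n7} = {n0}; idom=n0

DF walk-up:
  join n2 pred n0: · stop@n0
  join n2 pred n1: n1 stop@n0
  join n5 pred n3: n3→n1 stop@n0
  join n5 pred n4: n4→n2 stop@n0
  join n7 pred n0: · stop@n0
  join n7 pred n5: n5 stop@n0
  join n7 pred n6: n6→n4→n2 stop@n0
  join n8 pred n4: n4→n2 stop@n0
  join n8 pred n5: n5 stop@n0
  join n8 pred n7: n7 stop@n0
  DF(n0)=∅
  DF(n1)={n2,n5}
  DF(n2)={n5,n7,n8}
  DF(n3)={n5}
  DF(n4)={n5,n7,n8}
  DF(n5)={n7,n8}
  DF(n6)={n7}
  DF(n7)={n8}
  DF(n8)=∅
  DF(n9)=∅

φ for i: defs {n0,n5,n6,n7}
  DF⁺ = {n7,n8}

Answer: ["n7", "n8"]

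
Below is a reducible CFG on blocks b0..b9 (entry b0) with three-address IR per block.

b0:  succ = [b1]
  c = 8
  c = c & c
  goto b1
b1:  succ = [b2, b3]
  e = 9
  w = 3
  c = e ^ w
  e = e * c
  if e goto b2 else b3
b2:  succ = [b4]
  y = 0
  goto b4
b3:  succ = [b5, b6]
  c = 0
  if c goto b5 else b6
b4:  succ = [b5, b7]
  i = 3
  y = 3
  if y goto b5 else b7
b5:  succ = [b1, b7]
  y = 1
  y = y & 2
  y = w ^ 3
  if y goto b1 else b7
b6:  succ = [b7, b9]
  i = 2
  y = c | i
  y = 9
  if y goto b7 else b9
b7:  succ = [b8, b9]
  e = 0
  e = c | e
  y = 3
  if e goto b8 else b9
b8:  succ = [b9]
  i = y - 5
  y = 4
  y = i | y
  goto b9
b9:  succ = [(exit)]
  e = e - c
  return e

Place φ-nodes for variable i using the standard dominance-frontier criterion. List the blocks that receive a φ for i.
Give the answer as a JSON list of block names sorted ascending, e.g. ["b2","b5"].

Answer: ["b1", "b5", "b7", "b9"]

Analysis:
idom tree: b1←b0 b2←b1 b3←b1 b4←b2 b5←b1 b6←b3 b7←b1 b8←b7 b9←b1
Join-block Dom:
  b1: preds {b0,b5}: {b0} ∩ {b0,b1,b5} = {b0}; idom=b0
  b5: preds {b3,b4}: {b0,b1,b3} ∩ {b0,b1,b2,b4} = {b0,b1}; idom=b1
  b7: preds {b4,b5,b6}: {b0,b1,b2,b4} ∩ {b0,b1,b5} ∩ {b0,b1,b3,b6} = {b0,b1}; idom=b1
  b9: preds {b6,b7,b8}: {b0,b1,b3,b6} ∩ {b0,b1,b7} ∩ {b0,b1,b7,b8} = {b0,b1}; idom=b1

DF derivation:
  b1←b0: walk · to b0
  b1←b5: walk b5→b1 to b0
  b5←b3: walk b3 to b1
  b5←b4: walk b4→b2 to b1
  b7←b4: walk b4→b2 to b1
  b7←b5: walk b5 to b1
  b7←b6: walk b6→b3 to b1
  b9←b6: walk b6→b3 to b1
  b9←b7: walk b7 to b1
  b9←b8: walk b8→b7 to b1
  DF(b0)=∅
  DF(b1)={b1}
  DF(b2)={b5,b7}
  DF(b3)={b5,b7,b9}
  DF(b4)={b5,b7}
  DF(b5)={b1,b7}
  DF(b6)={b7,b9}
  DF(b7)={b9}
  DF(b8)={b9}
  DF(b9)=∅

φ for i: defs {b4,b6,b8}
  DF⁺ = {b1,b5,b7,b9}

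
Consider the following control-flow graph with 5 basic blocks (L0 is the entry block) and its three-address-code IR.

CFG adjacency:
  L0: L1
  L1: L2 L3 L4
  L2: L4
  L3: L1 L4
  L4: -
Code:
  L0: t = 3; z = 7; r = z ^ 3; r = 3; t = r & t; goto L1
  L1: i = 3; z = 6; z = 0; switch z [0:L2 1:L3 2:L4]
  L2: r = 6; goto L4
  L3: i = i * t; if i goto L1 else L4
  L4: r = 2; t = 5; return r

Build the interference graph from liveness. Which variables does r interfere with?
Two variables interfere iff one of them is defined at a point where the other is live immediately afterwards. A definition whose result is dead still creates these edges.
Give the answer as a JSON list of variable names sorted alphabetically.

Answer: ["t"]

Working:
Block summaries:
  L0 def {r,t,z} use ∅
  L1 def {i,z} use ∅
  L2 def {r} use ∅
  L3 def {i} use {i,t}
  L4 def {r,t} use ∅

Live sets:
  L0: in=∅ out={t}
  L1: in={t} out={i,t}
  L2: in=∅ out=∅
  L3: in={i,t} out={t}
  L4: in=∅ out=∅

Conflict graph:
  i: {t,z}
  r: {t}
  t: {i,r,z}
  z: {i,t}

N(r) = ["t"]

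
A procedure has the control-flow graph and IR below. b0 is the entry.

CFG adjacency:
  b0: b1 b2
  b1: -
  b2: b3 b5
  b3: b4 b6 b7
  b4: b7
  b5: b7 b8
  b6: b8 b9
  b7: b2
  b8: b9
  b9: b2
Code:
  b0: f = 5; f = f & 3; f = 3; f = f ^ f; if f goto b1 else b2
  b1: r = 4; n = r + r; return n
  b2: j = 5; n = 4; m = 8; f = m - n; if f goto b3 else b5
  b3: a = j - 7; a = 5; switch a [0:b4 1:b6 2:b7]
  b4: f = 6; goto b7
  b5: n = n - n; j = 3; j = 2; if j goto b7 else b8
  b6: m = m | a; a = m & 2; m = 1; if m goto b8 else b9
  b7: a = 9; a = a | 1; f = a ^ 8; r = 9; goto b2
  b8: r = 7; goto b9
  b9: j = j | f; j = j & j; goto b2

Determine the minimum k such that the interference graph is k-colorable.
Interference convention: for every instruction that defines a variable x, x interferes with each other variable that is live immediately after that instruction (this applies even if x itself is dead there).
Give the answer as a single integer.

def/use:
  b0 def {f} use ∅
  b1 def {n,r} use ∅
  b2 def {f,j,m,n} use ∅
  b3 def {a} use {j}
  b4 def {f} use ∅
  b5 def {j,n} use {n}
  b6 def {a,m} use {a,m}
  b7 def {a,f,r} use ∅
  b8 def {r} use ∅
  b9 def {j} use {f,j}

Liveness:
  b0 li=∅ lo=∅
  b1 li=∅ lo=∅
  b2 li=∅ lo={f,j,m,n}
  b3 li={f,j,m} lo={a,f,j,m}
  b4 li=∅ lo=∅
  b5 li={f,n} lo={f,j}
  b6 li={a,f,j,m} lo={f,j}
  b7 li=∅ lo=∅
  b8 li={f,j} lo={f,j}
  b9 li={f,j} lo=∅

Interfere edges:
  a — {f,j,m}
  f — {a,j,m,n,r}
  j — {a,f,m,n,r}
  m — {a,f,j,n}
  n — {f,j,m}
  r — {f,j}

Registers:
  {a,f,j,m} pairwise interfere (4-clique) ⇒ χ ≥ 4
  assign a→r3 f→r0 j→r1 m→r2 n→r3 r→r2 — no edge inside a register ⇒ χ ≤ 4
  χ = 4

Answer: 4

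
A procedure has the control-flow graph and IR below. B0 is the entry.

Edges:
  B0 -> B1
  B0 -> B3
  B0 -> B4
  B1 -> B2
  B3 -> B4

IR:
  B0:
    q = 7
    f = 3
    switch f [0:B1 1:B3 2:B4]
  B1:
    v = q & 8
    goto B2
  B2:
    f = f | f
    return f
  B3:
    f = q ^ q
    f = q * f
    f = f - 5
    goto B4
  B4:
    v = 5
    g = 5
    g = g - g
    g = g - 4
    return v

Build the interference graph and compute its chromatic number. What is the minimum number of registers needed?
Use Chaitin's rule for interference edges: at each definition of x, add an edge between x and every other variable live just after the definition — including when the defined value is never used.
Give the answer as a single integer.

Per-block:
  B0: {f,q} / ∅
  B1: {v} / {q}
  B2: {f} / {f}
  B3: {f} / {q}
  B4: {g,v} / ∅

Liveness:
  live B0: ∅→{f,q}
  live B1: {f,q}→{f}
  live B2: {f}→∅
  live B3: {q}→∅
  live B4: ∅→∅

Interference:
  f — {q,v}
  g — {v}
  q — {f}
  v — {f,g}

Registers:
  clique {f,q} ⇒ need ≥ 2
  assign f→r0 g→r0 q→r1 v→r1 — no edge inside a register ⇒ χ ≤ 2
  χ = 2

Answer: 2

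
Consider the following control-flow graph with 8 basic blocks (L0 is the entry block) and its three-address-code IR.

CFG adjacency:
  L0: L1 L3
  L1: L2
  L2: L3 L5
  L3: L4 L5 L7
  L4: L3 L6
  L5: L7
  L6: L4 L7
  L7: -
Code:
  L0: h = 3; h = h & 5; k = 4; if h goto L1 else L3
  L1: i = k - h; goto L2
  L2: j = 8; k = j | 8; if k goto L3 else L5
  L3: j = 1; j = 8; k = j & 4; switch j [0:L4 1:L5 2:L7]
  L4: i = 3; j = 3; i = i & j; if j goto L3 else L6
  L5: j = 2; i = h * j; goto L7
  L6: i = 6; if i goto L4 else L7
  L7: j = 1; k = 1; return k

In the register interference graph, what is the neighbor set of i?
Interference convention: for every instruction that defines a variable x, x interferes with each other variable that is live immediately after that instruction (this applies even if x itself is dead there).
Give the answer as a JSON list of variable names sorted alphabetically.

Answer: ["h", "j"]

Derivation:
def/use:
  L0 def {h,k} use ∅
  L1 def {i} use {h,k}
  L2 def {j,k} use ∅
  L3 def {j,k} use ∅
  L4 def {i,j} use ∅
  L5 def {i,j} use {h}
  L6 def {i} use ∅
  L7 def {j,k} use ∅

Backward fixpoint:
  live L0: ∅→{h,k}
  live L1: {h,k}→{h}
  live L2: {h}→{h}
  live L3: {h}→{h}
  live L4: {h}→{h}
  live L5: {h}→∅
  live L6: {h}→{h}
  live L7: ∅→∅

Interference:
  h — {i,j,k}
  i — {h,j}
  j — {h,i,k}
  k — {h,j}

N(i) = ["h", "j"]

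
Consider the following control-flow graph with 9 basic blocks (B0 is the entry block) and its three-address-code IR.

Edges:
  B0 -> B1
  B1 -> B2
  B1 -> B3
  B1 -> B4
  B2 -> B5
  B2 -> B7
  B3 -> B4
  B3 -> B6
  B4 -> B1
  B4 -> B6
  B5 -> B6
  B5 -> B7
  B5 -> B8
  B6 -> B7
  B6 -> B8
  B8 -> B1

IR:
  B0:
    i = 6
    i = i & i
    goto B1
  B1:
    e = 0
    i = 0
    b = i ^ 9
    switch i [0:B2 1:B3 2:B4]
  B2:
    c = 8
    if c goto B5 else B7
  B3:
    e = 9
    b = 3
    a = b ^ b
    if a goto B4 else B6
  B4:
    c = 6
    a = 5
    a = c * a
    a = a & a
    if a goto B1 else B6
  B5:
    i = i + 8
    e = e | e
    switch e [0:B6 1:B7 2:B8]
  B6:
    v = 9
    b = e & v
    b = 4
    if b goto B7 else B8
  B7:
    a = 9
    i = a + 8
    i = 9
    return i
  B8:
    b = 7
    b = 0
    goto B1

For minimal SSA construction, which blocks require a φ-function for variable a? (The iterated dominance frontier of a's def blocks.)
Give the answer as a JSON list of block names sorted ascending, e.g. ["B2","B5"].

idom tree: B1←B0 B2←B1 B3←B1 B4←B1 B5←B2 B6←B1 B7←B1 B8←B1
Join-block Dom:
  B1: preds {B0,B4,B8}: {B0} ∩ {B0,B1,B4} ∩ {B0,B1,B8} = {B0}; idom=B0
  B4: preds {B1,B3}: {B0,B1} ∩ {B0,B1,B3} = {B0,B1}; idom=B1
  B6: preds {B3,B4,B5}: {B0,B1,B3} ∩ {B0,B1,B4} ∩ {B0,B1,B2,B5} = {B0,B1}; idom=B1
  B7: preds {B2,B5,B6}: {B0,B1,B2} ∩ {B0,B1,B2,B5} ∩ {B0,B1,B6} = {B0,B1}; idom=B1
  B8: preds {B5,B6}: {B0,B1,B2,B5} ∩ {B0,B1,B6} = {B0,B1}; idom=B1

DF walk-up:
  B1←B0: walk · to B0
  B1←B4: walk B4→B1 to B0
  B1←B8: walk B8→B1 to B0
  B4←B1: walk · to B1
  B4←B3: walk B3 to B1
  B6←B3: walk B3 to B1
  B6←B4: walk B4 to B1
  B6←B5: walk B5→B2 to B1
  B7←B2: walk B2 to B1
  B7←B5: walk B5→B2 to B1
  B7←B6: walk B6 to B1
  B8←B5: walk B5→B2 to B1
  B8←B6: walk B6 to B1
  B0: DF=∅
  B1: DF={B1}
  B2: DF={B6,B7,B8}
  B3: DF={B4,B6}
  B4: DF={B1,B6}
  B5: DF={B6,B7,B8}
  B6: DF={B7,B8}
  B7: DF=∅
  B8: DF={B1}

φ for a: defs {B3,B4,B7}
  DF⁺ = {B1,B4,B6,B7,B8}

Answer: ["B1", "B4", "B6", "B7", "B8"]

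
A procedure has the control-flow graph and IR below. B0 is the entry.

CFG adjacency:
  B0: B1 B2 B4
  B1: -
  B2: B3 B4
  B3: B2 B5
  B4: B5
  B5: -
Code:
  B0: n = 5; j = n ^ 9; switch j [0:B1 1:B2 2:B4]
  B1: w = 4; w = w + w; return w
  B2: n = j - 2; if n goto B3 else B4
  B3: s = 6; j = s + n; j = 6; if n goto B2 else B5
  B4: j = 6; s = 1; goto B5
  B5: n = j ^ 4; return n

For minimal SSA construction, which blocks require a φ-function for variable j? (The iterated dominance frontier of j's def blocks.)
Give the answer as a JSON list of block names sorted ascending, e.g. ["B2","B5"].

idom tree: B1←B0 B2←B0 B3←B2 B4←B0 B5←B0
Dom∩ at merges:
  B2: preds {B0,B3}: {B0} ∩ {B0,B2,B3} = {B0}; idom=B0
  B4: preds {B0,B2}: {B0} ∩ {B0,B2} = {B0}; idom=B0
  B5: preds {B3,B4}: {B0,B2,B3} ∩ {B0,B4} = {B0}; idom=B0

Frontier:
  join B2 pred B0: · stop@B0
  join B2 pred B3: B3→B2 stop@B0
  join B4 pred B0: · stop@B0
  join B4 pred B2: B2 stop@B0
  join B5 pred B3: B3→B2 stop@B0
  join B5 pred B4: B4 stop@B0
  DF(B0)=∅
  DF(B1)=∅
  DF(B2)={B2,B4,B5}
  DF(B3)={B2,B5}
  DF(B4)={B5}
  DF(B5)=∅

φ for j: defs {B0,B3,B4}
  DF⁺ = {B2,B4,B5}

Answer: ["B2", "B4", "B5"]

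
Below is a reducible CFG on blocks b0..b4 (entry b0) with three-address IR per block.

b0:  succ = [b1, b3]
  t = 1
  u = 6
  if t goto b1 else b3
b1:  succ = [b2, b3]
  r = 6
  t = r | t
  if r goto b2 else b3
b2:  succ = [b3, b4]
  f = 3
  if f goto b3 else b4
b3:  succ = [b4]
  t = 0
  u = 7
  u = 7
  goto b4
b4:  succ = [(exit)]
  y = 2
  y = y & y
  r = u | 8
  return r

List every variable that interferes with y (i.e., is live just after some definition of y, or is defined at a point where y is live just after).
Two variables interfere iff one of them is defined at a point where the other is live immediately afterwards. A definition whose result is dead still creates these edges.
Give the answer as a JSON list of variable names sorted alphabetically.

Per-block:
  b0 def {t,u} use ∅
  b1 def {r,t} use {t}
  b2 def {f} use ∅
  b3 def {t,u} use ∅
  b4 def {r,y} use {u}

Liveness:
  live b0: ∅→{t,u}
  live b1: {t,u}→{u}
  live b2: {u}→{u}
  live b3: ∅→{u}
  live b4: {u}→∅

Conflict graph:
  f↔{u}
  r↔{t,u}
  t↔{r,u}
  u↔{f,r,t,y}
  y↔{u}

N(y) = ["u"]

Answer: ["u"]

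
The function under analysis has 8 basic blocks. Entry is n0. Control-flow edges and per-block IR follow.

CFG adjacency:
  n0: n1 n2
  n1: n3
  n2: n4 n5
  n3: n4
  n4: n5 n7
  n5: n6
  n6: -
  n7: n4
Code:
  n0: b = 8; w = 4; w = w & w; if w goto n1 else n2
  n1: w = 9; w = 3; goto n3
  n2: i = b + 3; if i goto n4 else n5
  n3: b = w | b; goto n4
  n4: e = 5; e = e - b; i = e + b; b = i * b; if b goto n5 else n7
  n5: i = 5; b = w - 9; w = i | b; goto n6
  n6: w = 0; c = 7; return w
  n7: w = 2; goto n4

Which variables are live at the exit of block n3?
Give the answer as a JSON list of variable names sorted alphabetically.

Answer: ["b", "w"]

Analysis:
Block summaries:
  n0: def={b,w} ue=∅
  n1: def={w} ue=∅
  n2: def={i} ue={b}
  n3: def={b} ue={b,w}
  n4: def={b,e,i} ue={b}
  n5: def={b,i,w} ue={w}
  n6: def={c,w} ue=∅
  n7: def={w} ue=∅

Liveness:
  n0: in=∅ out={b,w}
  n1: in={b} out={b,w}
  n2: in={b,w} out={b,w}
  n3: in={b,w} out={b,w}
  n4: in={b,w} out={b,w}
  n5: in={w} out=∅
  n6: in=∅ out=∅
  n7: in={b} out={b,w}

live-out(n3) = ["b", "w"]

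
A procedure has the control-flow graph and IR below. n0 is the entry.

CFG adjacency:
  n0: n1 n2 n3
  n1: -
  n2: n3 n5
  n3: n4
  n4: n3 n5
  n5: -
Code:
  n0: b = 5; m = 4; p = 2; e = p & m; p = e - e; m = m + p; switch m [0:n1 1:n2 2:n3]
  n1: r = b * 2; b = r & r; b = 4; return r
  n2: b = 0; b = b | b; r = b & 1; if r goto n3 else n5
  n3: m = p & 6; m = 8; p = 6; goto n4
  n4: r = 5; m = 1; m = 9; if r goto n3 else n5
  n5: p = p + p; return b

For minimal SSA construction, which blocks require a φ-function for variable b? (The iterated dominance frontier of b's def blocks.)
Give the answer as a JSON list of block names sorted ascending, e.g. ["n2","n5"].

Answer: ["n3", "n5"]

Derivation:
idom tree: n1←n0 n2←n0 n3←n0 n4←n3 n5←n0
Dom at joins:
  n3: preds {n0,n2,n4}: {n0} ∩ {n0,n2} ∩ {n0,n3,n4} = {n0}; idom=n0
  n5: preds {n2,n4}: {n0,n2} ∩ {n0,n3,n4} = {n0}; idom=n0

DF derivation:
  join n3 pred n0: · stop@n0
  join n3 pred n2: n2 stop@n0
  join n3 pred n4: n4→n3 stop@n0
  join n5 pred n2: n2 stop@n0
  join n5 pred n4: n4→n3 stop@n0
  n0: DF=∅
  n1: DF=∅
  n2: DF={n3,n5}
  n3: DF={n3,n5}
  n4: DF={n3,n5}
  n5: DF=∅

φ for b: defs {n0,n1,n2}
  DF⁺ = {n3,n5}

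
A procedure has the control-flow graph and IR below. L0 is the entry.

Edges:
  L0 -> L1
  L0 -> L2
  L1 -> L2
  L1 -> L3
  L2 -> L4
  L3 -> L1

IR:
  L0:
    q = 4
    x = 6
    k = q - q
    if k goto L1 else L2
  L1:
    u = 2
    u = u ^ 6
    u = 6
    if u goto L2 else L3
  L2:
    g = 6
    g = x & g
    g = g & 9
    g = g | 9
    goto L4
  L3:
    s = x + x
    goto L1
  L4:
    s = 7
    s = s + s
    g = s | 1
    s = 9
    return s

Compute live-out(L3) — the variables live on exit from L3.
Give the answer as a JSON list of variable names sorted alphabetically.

def/use:
  L0 def {k,q,x} use ∅
  L1 def {u} use ∅
  L2 def {g} use {x}
  L3 def {s} use {x}
  L4 def {g,s} use ∅

Live sets:
  L0: in=∅ out={x}
  L1: in={x} out={x}
  L2: in={x} out=∅
  L3: in={x} out={x}
  L4: in=∅ out=∅

live-out(L3) = ["x"]

Answer: ["x"]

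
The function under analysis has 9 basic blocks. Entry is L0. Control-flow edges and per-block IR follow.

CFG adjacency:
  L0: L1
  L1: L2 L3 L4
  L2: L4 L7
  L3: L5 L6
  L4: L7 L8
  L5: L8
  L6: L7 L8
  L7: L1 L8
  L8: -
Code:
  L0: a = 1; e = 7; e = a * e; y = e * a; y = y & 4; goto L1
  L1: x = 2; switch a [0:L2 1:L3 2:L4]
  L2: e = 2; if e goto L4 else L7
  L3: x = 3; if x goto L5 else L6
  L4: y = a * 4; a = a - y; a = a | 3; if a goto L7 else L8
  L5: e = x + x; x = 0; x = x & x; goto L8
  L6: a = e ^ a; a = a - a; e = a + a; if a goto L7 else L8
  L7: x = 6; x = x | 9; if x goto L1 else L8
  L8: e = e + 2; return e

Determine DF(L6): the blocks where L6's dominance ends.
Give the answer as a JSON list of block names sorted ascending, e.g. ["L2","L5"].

Answer: ["L7", "L8"]

Working:
idom tree: L1←L0 L2←L1 L3←L1 L4←L1 L5←L3 L6←L3 L7←L1 L8←L1
Dom at joins:
  L1: preds {L0,L7}: {L0} ∩ {L0,L1,L7} = {L0}; idom=L0
  L4: preds {L1,L2}: {L0,L1} ∩ {L0,L1,L2} = {L0,L1}; idom=L1
  L7: preds {L2,L4,L6}: {L0,L1,L2} ∩ {L0,L1,L4} ∩ {L0,L1,L3,L6} = {L0,L1}; idom=L1
  L8: preds {L4,L5,L6,L7}: {L0,L1,L4} ∩ {L0,L1,L3,L5} ∩ {L0,L1,L3,L6} ∩ {L0,L1,L7} = {L0,L1}; idom=L1

DF walk-up:
  join L1 pred L0: · stop@L0
  join L1 pred L7: L7→L1 stop@L0
  join L4 pred L1: · stop@L1
  join L4 pred L2: L2 stop@L1
  join L7 pred L2: L2 stop@L1
  join L7 pred L4: L4 stop@L1
  join L7 pred L6: L6→L3 stop@L1
  join L8 pred L4: L4 stop@L1
  join L8 pred L5: L5→L3 stop@L1
  join L8 pred L6: L6→L3 stop@L1
  join L8 pred L7: L7 stop@L1
  DF(L0)=∅
  DF(L1)={L1}
  DF(L2)={L4,L7}
  DF(L3)={L7,L8}
  DF(L4)={L7,L8}
  DF(L5)={L8}
  DF(L6)={L7,L8}
  DF(L7)={L1,L8}
  DF(L8)=∅

DF(L6) = ["L7", "L8"]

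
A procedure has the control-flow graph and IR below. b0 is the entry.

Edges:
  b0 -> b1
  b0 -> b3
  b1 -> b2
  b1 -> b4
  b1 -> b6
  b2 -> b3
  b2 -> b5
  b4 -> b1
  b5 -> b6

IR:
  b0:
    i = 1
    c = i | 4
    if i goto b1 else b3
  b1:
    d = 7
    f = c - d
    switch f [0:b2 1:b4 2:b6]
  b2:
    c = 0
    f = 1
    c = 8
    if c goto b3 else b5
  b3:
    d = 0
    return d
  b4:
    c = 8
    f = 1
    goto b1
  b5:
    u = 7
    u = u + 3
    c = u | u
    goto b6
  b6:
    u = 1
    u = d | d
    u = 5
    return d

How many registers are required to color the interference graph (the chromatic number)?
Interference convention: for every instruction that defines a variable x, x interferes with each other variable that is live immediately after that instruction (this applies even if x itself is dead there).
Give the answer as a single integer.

def/use:
  b0: def={c,i} ue=∅
  b1: def={d,f} ue={c}
  b2: def={c,f} ue=∅
  b3: def={d} ue=∅
  b4: def={c,f} ue=∅
  b5: def={c,u} ue=∅
  b6: def={u} ue={d}

Backward fixpoint:
  b0: in=∅ out={c}
  b1: in={c} out={d}
  b2: in={d} out={d}
  b3: in=∅ out=∅
  b4: in=∅ out={c}
  b5: in={d} out={d}
  b6: in={d} out=∅

Conflict graph:
  c — {d,f,i}
  d — {c,f,u}
  f — {c,d}
  i — {c}
  u — {d}

Colouring:
  {c,d,f} pairwise interfere (3-clique) ⇒ χ ≥ 3
  assign c→R0 d→R1 f→R2 i→R1 u→R0 — no edge inside a register ⇒ χ ≤ 3
  χ = 3

Answer: 3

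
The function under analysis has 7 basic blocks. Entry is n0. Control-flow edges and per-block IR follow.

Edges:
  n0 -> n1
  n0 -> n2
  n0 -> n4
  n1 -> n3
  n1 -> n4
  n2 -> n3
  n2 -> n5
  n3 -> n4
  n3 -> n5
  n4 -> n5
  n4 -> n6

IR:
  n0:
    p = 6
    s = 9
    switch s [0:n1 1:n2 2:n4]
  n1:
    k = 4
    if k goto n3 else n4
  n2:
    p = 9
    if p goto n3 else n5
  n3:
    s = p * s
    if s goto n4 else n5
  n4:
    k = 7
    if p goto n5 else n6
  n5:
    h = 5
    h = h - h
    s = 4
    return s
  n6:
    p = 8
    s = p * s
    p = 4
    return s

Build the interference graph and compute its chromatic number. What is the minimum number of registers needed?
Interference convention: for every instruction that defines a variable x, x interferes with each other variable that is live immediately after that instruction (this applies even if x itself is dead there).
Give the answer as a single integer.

Per-block:
  n0: {p,s} / ∅
  n1: {k} / ∅
  n2: {p} / ∅
  n3: {s} / {p,s}
  n4: {k} / {p}
  n5: {h,s} / ∅
  n6: {p,s} / {s}

Backward fixpoint:
  n0 li=∅ lo={p,s}
  n1 li={p,s} lo={p,s}
  n2 li={s} lo={p,s}
  n3 li={p,s} lo={p,s}
  n4 li={p,s} lo={s}
  n5 li=∅ lo=∅
  n6 li={s} lo=∅

Conflict graph:
  h: ∅
  k: {p,s}
  p: {k,s}
  s: {k,p}

Registers:
  {k,p,s} pairwise interfere (3-clique) ⇒ χ ≥ 3
  3-colouring: r0={h,k}  r1={p}  r2={s}
  χ = 3

Answer: 3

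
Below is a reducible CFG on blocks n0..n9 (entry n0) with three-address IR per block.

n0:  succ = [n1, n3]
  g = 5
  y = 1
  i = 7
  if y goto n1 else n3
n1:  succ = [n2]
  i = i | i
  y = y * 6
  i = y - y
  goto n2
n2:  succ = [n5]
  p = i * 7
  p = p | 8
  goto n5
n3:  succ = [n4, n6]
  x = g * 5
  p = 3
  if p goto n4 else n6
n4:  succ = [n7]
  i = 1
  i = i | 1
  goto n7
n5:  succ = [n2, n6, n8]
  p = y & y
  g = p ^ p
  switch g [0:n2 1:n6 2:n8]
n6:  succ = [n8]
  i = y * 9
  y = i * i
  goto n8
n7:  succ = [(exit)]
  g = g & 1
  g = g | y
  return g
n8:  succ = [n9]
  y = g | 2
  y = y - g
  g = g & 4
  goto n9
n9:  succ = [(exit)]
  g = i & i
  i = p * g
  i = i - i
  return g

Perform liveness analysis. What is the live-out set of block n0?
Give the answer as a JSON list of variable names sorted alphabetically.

Answer: ["g", "i", "y"]

Derivation:
Block summaries:
  n0: def={g,i,y} ue=∅
  n1: def={i,y} ue={i,y}
  n2: def={p} ue={i}
  n3: def={p,x} ue={g}
  n4: def={i} ue=∅
  n5: def={g,p} ue={y}
  n6: def={i,y} ue={y}
  n7: def={g} ue={g,y}
  n8: def={g,y} ue={g}
  n9: def={g,i} ue={i,p}

Liveness:
  live n0: ∅→{g,i,y}
  live n1: {i,y}→{i,y}
  live n2: {i,y}→{i,y}
  live n3: {g,y}→{g,p,y}
  live n4: {g,y}→{g,y}
  live n5: {i,y}→{g,i,p,y}
  live n6: {g,p,y}→{g,i,p}
  live n7: {g,y}→∅
  live n8: {g,i,p}→{i,p}
  live n9: {i,p}→∅

live-out(n0) = ["g", "i", "y"]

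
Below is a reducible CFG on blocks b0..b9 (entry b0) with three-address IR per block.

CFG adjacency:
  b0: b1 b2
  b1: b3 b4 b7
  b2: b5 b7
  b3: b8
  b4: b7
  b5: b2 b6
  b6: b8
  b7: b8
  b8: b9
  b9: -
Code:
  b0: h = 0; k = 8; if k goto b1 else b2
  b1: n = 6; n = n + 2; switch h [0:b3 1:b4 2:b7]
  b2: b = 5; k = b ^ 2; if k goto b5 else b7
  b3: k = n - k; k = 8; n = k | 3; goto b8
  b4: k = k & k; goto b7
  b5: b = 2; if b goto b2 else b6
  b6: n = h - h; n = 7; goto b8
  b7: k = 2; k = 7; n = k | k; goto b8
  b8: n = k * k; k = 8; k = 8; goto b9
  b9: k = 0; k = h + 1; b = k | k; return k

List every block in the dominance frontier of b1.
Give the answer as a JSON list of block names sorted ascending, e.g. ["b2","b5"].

Answer: ["b7", "b8"]

Analysis:
idom tree: b1←b0 b2←b0 b3←b1 b4←b1 b5←b2 b6←b5 b7←b0 b8←b0 b9←b8
Dom∩ at merges:
  b2: preds {b0,b5}: {b0} ∩ {b0,b2,b5} = {b0}; idom=b0
  b7: preds {b1,b2,b4}: {b0,b1} ∩ {b0,b2} ∩ {b0,b1,b4} = {b0}; idom=b0
  b8: preds {b3,b6,b7}: {b0,b1,b3} ∩ {b0,b2,b5,b6} ∩ {b0,b7} = {b0}; idom=b0

DF walk-up:
  join b2 pred b0: · stop@b0
  join b2 pred b5: b5→b2 stop@b0
  join b7 pred b1: b1 stop@b0
  join b7 pred b2: b2 stop@b0
  join b7 pred b4: b4→b1 stop@b0
  join b8 pred b3: b3→b1 stop@b0
  join b8 pred b6: b6→b5→b2 stop@b0
  join b8 pred b7: b7 stop@b0
  b0: DF=∅
  b1: DF={b7,b8}
  b2: DF={b2,b7,b8}
  b3: DF={b8}
  b4: DF={b7}
  b5: DF={b2,b8}
  b6: DF={b8}
  b7: DF={b8}
  b8: DF=∅
  b9: DF=∅

DF(b1) = ["b7", "b8"]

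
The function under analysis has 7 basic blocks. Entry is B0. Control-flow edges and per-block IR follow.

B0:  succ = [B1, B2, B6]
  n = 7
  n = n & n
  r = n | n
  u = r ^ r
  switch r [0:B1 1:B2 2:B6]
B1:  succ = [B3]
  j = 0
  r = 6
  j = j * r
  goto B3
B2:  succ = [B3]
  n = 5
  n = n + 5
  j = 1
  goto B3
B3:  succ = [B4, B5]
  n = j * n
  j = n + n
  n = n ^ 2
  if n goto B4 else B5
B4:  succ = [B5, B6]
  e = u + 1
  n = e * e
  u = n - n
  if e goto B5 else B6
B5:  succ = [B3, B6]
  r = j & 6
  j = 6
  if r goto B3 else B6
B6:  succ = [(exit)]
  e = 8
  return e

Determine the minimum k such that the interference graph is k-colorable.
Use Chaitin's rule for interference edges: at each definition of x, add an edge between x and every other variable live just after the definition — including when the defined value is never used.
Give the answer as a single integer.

Per-block:
  B0: {n,r,u} / ∅
  B1: {j,r} / ∅
  B2: {j,n} / ∅
  B3: {j,n} / {j,n}
  B4: {e,n,u} / {u}
  B5: {j,r} / {j}
  B6: {e} / ∅

Live sets:
  live B0: ∅→{n,u}
  live B1: {n,u}→{j,n,u}
  live B2: {u}→{j,n,u}
  live B3: {j,n,u}→{j,n,u}
  live B4: {j,u}→{j,n,u}
  live B5: {j,n,u}→{j,n,u}
  live B6: ∅→∅

Interference:
  e↔{j,n,u}
  j↔{e,n,r,u}
  n↔{e,j,r,u}
  r↔{j,n,u}
  u↔{e,j,n,r}

Chromatic number:
  clique {e,j,n,u} ⇒ need ≥ 4
  assign e→r3 j→r0 n→r1 r→r3 u→r2 — no edge inside a register ⇒ χ ≤ 4
  χ = 4

Answer: 4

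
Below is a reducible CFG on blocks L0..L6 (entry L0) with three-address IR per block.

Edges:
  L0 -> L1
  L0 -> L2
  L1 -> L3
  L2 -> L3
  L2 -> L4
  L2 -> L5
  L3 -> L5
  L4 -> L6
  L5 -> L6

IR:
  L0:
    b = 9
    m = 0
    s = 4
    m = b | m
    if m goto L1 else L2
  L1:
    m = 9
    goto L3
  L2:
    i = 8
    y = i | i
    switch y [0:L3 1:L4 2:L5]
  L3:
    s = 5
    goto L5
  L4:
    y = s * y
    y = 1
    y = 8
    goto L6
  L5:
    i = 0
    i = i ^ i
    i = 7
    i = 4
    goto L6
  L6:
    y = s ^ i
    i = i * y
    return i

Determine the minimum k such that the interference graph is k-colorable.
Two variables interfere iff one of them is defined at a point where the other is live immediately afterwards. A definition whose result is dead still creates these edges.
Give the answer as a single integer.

Answer: 3

Derivation:
def/use:
  L0: {b,m,s} / ∅
  L1: {m} / ∅
  L2: {i,y} / ∅
  L3: {s} / ∅
  L4: {y} / {s,y}
  L5: {i} / ∅
  L6: {i,y} / {i,s}

Backward fixpoint:
  live L0: ∅→{s}
  live L1: ∅→∅
  live L2: {s}→{i,s,y}
  live L3: ∅→{s}
  live L4: {i,s,y}→{i,s}
  live L5: {s}→{i,s}
  live L6: {i,s}→∅

Conflict graph:
  b↔{m,s}
  i↔{s,y}
  m↔{b,s}
  s↔{b,i,m,y}
  y↔{i,s}

Colouring:
  {b,m,s} pairwise interfere (3-clique) ⇒ χ ≥ 3
  3-colouring: R0={s}  R1={b,i}  R2={m,y}
  χ = 3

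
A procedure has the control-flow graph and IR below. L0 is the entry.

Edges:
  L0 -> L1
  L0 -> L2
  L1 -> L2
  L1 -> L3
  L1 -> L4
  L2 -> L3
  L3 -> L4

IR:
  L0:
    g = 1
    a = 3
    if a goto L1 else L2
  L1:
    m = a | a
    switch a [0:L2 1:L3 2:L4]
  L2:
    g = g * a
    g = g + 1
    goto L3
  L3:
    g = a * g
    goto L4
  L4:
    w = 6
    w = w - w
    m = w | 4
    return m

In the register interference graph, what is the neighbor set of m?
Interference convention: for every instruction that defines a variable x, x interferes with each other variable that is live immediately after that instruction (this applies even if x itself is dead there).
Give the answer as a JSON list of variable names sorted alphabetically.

Per-block:
  L0: def={a,g} ue=∅
  L1: def={m} ue={a}
  L2: def={g} ue={a,g}
  L3: def={g} ue={a,g}
  L4: def={m,w} ue=∅

Liveness:
  live L0: ∅→{a,g}
  live L1: {a,g}→{a,g}
  live L2: {a,g}→{a,g}
  live L3: {a,g}→∅
  live L4: ∅→∅

Interfere edges:
  a: {g,m}
  g: {a,m}
  m: {a,g}
  w: ∅

N(m) = ["a", "g"]

Answer: ["a", "g"]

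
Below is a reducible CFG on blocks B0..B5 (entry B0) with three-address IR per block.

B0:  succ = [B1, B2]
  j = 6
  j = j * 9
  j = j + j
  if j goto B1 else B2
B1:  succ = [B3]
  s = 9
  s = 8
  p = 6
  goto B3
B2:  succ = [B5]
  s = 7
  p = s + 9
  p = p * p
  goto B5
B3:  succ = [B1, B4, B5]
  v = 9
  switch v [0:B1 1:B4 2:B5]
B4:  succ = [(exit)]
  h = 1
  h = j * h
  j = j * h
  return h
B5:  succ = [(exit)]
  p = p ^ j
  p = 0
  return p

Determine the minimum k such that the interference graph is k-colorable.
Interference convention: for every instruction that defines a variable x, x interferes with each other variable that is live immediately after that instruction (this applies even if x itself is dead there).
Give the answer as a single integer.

Answer: 3

Analysis:
Block summaries:
  B0 def {j} use ∅
  B1 def {p,s} use ∅
  B2 def {p,s} use ∅
  B3 def {v} use ∅
  B4 def {h,j} use {j}
  B5 def {p} use {j,p}

Liveness:
  B0 li=∅ lo={j}
  B1 li={j} lo={j,p}
  B2 li={j} lo={j,p}
  B3 li={j,p} lo={j,p}
  B4 li={j} lo=∅
  B5 li={j,p} lo=∅

Interference:
  h — {j}
  j — {h,p,s,v}
  p — {j,v}
  s — {j}
  v — {j,p}

Registers:
  {j,p,v} pairwise interfere (3-clique) ⇒ χ ≥ 3
  3-colouring: c0={j}  c1={h,p,s}  c2={v}
  χ = 3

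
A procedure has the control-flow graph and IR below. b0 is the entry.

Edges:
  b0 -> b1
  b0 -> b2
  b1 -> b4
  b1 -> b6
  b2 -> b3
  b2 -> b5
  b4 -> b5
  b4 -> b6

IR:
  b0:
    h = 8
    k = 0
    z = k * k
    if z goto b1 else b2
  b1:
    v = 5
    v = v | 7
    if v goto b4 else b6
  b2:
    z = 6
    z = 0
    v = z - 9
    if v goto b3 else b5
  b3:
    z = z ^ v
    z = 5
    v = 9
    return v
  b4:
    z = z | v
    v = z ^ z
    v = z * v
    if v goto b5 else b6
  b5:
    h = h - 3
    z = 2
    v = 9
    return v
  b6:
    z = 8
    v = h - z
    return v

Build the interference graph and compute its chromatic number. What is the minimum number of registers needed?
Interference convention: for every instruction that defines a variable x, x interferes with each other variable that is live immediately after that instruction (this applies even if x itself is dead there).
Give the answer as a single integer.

Per-block:
  b0: {h,k,z} / ∅
  b1: {v} / ∅
  b2: {v,z} / ∅
  b3: {v,z} / {v,z}
  b4: {v,z} / {v,z}
  b5: {h,v,z} / {h}
  b6: {v,z} / {h}

Live sets:
  b0: in=∅ out={h,z}
  b1: in={h,z} out={h,v,z}
  b2: in={h} out={h,v,z}
  b3: in={v,z} out=∅
  b4: in={h,v,z} out={h}
  b5: in={h} out=∅
  b6: in={h} out=∅

Conflict graph:
  h: {k,v,z}
  k: {h}
  v: {h,z}
  z: {h,v}

Chromatic number:
  lower bound: {h,v,z} mutually conflict ⇒ χ ≥ 3
  3-colouring: R0={h}  R1={k,v}  R2={z}
  χ = 3

Answer: 3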